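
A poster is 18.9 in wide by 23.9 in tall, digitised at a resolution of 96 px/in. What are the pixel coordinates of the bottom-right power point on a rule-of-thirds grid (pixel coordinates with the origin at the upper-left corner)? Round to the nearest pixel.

In pixels the canvas is 18.9 × 96 = 1814.4 wide and 23.9 × 96 = 2294.4 tall.
The bottom-right point is two-thirds across and two-thirds down:
x = 2 × 1814.4/3 ≈ 1210; y = 2 × 2294.4/3 ≈ 1530.

x = 1210 px, y = 1530 px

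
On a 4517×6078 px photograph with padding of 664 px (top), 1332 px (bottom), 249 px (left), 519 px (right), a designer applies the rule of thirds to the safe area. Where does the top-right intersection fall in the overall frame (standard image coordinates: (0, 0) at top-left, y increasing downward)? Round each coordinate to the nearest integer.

(2748, 2025)

Content width = 4517 − 249 − 519 = 3749 px; content height = 6078 − 664 − 1332 = 4082 px.
Top-right is two-thirds across and one-third down within the safe area.
x = 249 + 2 × 3749/3 = 249 + 2499.33 ≈ 2748
y = 664 + 1 × 4082/3 = 664 + 1360.67 ≈ 2025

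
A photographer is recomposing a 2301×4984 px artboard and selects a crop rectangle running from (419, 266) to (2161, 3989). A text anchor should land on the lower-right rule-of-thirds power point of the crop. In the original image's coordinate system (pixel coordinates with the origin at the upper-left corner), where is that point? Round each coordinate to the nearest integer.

x = 1580 px, y = 2748 px

Crop width = 2161 − 419 = 1742 px; one third is 580.67 px.
Crop height = 3989 − 266 = 3723 px; one third is 1241.00 px.
The lower-right point is two-thirds across and two-thirds down within the crop:
x = 419 + 2 × 580.67 ≈ 1580; y = 266 + 2 × 1241.00 ≈ 2748.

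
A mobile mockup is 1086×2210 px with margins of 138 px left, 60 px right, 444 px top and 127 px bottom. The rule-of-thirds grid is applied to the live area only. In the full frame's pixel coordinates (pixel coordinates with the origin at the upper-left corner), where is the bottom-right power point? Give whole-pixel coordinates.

Content width = 1086 − 138 − 60 = 888 px; content height = 2210 − 444 − 127 = 1639 px.
Bottom-right is two-thirds across and two-thirds down within the live area.
x = 138 + 2 × 888/3 = 138 + 592.00 ≈ 730
y = 444 + 2 × 1639/3 = 444 + 1092.67 ≈ 1537

(730, 1537)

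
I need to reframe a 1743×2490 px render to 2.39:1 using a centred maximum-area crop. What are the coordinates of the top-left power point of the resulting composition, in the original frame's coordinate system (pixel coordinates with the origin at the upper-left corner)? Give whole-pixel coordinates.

(581, 1123)

1743/2490 < 2.39/1, so the 2.39:1 crop keeps the full width 1743 and trims height to 1743 × 1/2.39 = 729.29 px.
Top offset = (2490 − 729.29)/2 = 880.36 px; left offset = 0.
Top-left is one-third across and one-third down within the crop:
x = 0.00 + 1 × 1743.00/3 ≈ 581; y = 880.36 + 1 × 729.29/3 ≈ 1123.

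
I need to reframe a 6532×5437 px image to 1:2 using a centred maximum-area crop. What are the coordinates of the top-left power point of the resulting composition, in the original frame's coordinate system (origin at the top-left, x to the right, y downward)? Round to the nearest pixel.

6532/5437 > 1/2, so the 1:2 crop keeps the full height 5437 and trims width to 5437 × 1/2 = 2718.50 px.
Left offset = (6532 − 2718.50)/2 = 1906.75 px; top offset = 0.
Top-left is one-third across and one-third down within the crop:
x = 1906.75 + 1 × 2718.50/3 ≈ 2813; y = 0.00 + 1 × 5437.00/3 ≈ 1812.

(2813, 1812)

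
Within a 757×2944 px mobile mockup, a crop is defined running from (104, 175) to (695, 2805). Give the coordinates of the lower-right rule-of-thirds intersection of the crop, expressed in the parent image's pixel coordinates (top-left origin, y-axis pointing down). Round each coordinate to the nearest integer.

Crop width = 695 − 104 = 591 px; one third is 197.00 px.
Crop height = 2805 − 175 = 2630 px; one third is 876.67 px.
The lower-right point is two-thirds across and two-thirds down within the crop:
x = 104 + 2 × 197.00 ≈ 498; y = 175 + 2 × 876.67 ≈ 1928.

(498, 1928)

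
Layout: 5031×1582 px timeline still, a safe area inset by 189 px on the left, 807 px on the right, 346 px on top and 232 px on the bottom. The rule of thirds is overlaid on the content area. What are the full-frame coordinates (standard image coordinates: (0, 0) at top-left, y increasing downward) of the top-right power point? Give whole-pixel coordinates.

x = 2879 px, y = 681 px

Content width = 5031 − 189 − 807 = 4035 px; content height = 1582 − 346 − 232 = 1004 px.
Top-right is two-thirds across and one-third down within the content area.
x = 189 + 2 × 4035/3 = 189 + 2690.00 ≈ 2879
y = 346 + 1 × 1004/3 = 346 + 334.67 ≈ 681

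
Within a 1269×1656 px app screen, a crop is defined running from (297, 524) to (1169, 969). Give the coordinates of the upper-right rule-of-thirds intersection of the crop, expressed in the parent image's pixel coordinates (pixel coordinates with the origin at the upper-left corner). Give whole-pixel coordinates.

Crop width = 1169 − 297 = 872 px; one third is 290.67 px.
Crop height = 969 − 524 = 445 px; one third is 148.33 px.
The upper-right point is two-thirds across and one-third down within the crop:
x = 297 + 2 × 290.67 ≈ 878; y = 524 + 1 × 148.33 ≈ 672.

(878, 672)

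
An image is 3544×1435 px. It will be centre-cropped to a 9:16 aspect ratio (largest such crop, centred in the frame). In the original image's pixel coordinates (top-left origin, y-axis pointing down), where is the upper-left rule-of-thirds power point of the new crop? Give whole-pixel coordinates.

x = 1637 px, y = 478 px

3544/1435 > 9/16, so the 9:16 crop keeps the full height 1435 and trims width to 1435 × 9/16 = 807.19 px.
Left offset = (3544 − 807.19)/2 = 1368.41 px; top offset = 0.
Upper-left is one-third across and one-third down within the crop:
x = 1368.41 + 1 × 807.19/3 ≈ 1637; y = 0.00 + 1 × 1435.00/3 ≈ 478.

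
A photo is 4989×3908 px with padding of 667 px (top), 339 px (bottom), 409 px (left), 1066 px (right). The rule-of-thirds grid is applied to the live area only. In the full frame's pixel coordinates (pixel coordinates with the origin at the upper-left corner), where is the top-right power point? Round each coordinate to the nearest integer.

Content width = 4989 − 409 − 1066 = 3514 px; content height = 3908 − 667 − 339 = 2902 px.
Top-right is two-thirds across and one-third down within the live area.
x = 409 + 2 × 3514/3 = 409 + 2342.67 ≈ 2752
y = 667 + 1 × 2902/3 = 667 + 967.33 ≈ 1634

(2752, 1634)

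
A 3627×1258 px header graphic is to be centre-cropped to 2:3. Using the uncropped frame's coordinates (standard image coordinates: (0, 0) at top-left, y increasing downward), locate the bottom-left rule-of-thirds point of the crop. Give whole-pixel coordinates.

3627/1258 > 2/3, so the 2:3 crop keeps the full height 1258 and trims width to 1258 × 2/3 = 838.67 px.
Left offset = (3627 − 838.67)/2 = 1394.17 px; top offset = 0.
Bottom-left is one-third across and two-thirds down within the crop:
x = 1394.17 + 1 × 838.67/3 ≈ 1674; y = 0.00 + 2 × 1258.00/3 ≈ 839.

(1674, 839)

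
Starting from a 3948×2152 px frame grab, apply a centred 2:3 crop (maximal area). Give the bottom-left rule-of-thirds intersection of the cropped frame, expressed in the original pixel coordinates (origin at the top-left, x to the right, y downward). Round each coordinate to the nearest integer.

3948/2152 > 2/3, so the 2:3 crop keeps the full height 2152 and trims width to 2152 × 2/3 = 1434.67 px.
Left offset = (3948 − 1434.67)/2 = 1256.67 px; top offset = 0.
Bottom-left is one-third across and two-thirds down within the crop:
x = 1256.67 + 1 × 1434.67/3 ≈ 1735; y = 0.00 + 2 × 2152.00/3 ≈ 1435.

x = 1735 px, y = 1435 px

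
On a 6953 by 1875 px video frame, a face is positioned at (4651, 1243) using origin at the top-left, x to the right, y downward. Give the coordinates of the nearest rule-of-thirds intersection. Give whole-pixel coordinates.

x = 4635 px, y = 1250 px

Third lines: x ∈ {2318, 4635}, y ∈ {625, 1250}.
4651 is closer to x = 4635; 1243 is closer to y = 1250.
So the nearest intersection is the lower-right power point.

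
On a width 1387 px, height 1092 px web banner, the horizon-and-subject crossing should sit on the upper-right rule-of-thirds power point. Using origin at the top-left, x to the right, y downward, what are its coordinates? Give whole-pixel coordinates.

The upper-right point sits two-thirds of the way across and one-third of the way down.
x = 2 × 1387/3 ≈ 925; y = 1 × 1092/3 ≈ 364.

x = 925 px, y = 364 px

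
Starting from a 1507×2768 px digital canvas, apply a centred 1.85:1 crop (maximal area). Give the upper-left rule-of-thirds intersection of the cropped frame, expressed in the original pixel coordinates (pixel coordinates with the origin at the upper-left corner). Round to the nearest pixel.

1507/2768 < 1.85/1, so the 1.85:1 crop keeps the full width 1507 and trims height to 1507 × 1/1.85 = 814.59 px.
Top offset = (2768 − 814.59)/2 = 976.70 px; left offset = 0.
Upper-left is one-third across and one-third down within the crop:
x = 0.00 + 1 × 1507.00/3 ≈ 502; y = 976.70 + 1 × 814.59/3 ≈ 1248.

x = 502 px, y = 1248 px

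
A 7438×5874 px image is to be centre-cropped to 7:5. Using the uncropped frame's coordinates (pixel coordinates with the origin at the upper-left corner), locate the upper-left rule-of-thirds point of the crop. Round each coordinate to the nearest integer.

(2479, 2052)

7438/5874 < 7/5, so the 7:5 crop keeps the full width 7438 and trims height to 7438 × 5/7 = 5312.86 px.
Top offset = (5874 − 5312.86)/2 = 280.57 px; left offset = 0.
Upper-left is one-third across and one-third down within the crop:
x = 0.00 + 1 × 7438.00/3 ≈ 2479; y = 280.57 + 1 × 5312.86/3 ≈ 2052.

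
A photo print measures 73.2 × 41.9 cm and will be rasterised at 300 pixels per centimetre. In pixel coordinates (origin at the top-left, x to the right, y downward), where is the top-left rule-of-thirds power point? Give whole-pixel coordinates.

In pixels the canvas is 73.2 × 300 = 21960 wide and 41.9 × 300 = 12570 tall.
The top-left point is one-third across and one-third down:
x = 1 × 21960/3 ≈ 7320; y = 1 × 12570/3 ≈ 4190.

(7320, 4190)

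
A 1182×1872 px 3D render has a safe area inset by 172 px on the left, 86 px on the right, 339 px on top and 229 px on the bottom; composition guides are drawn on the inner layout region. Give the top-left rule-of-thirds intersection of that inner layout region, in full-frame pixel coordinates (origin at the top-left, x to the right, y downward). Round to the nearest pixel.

x = 480 px, y = 774 px

Content width = 1182 − 172 − 86 = 924 px; content height = 1872 − 339 − 229 = 1304 px.
Top-left is one-third across and one-third down within the inner layout region.
x = 172 + 1 × 924/3 = 172 + 308.00 ≈ 480
y = 339 + 1 × 1304/3 = 339 + 434.67 ≈ 774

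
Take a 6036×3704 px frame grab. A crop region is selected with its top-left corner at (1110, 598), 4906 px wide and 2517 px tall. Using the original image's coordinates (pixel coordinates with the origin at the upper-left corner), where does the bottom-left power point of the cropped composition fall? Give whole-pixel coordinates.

(2745, 2276)

One third of the crop width 4906 is 1635.33 px.
One third of the crop height 2517 is 839.00 px.
The bottom-left point is one-third across and two-thirds down within the crop:
x = 1110 + 1 × 1635.33 ≈ 2745; y = 598 + 2 × 839.00 ≈ 2276.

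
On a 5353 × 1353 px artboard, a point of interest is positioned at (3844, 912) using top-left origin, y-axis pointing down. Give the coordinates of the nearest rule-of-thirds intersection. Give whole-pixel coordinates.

Third lines: x ∈ {1784, 3569}, y ∈ {451, 902}.
3844 is closer to x = 3569; 912 is closer to y = 902.
So the nearest intersection is the lower-right power point.

x = 3569 px, y = 902 px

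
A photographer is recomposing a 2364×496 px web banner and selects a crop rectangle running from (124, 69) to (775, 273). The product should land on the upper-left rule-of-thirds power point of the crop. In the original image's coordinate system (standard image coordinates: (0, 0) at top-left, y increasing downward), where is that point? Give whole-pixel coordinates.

Crop width = 775 − 124 = 651 px; one third is 217.00 px.
Crop height = 273 − 69 = 204 px; one third is 68.00 px.
The upper-left point is one-third across and one-third down within the crop:
x = 124 + 1 × 217.00 ≈ 341; y = 69 + 1 × 68.00 ≈ 137.

x = 341 px, y = 137 px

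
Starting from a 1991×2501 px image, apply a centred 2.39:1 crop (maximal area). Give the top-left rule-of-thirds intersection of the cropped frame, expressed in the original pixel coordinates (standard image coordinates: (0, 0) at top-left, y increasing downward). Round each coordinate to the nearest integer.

1991/2501 < 2.39/1, so the 2.39:1 crop keeps the full width 1991 and trims height to 1991 × 1/2.39 = 833.05 px.
Top offset = (2501 − 833.05)/2 = 833.97 px; left offset = 0.
Top-left is one-third across and one-third down within the crop:
x = 0.00 + 1 × 1991.00/3 ≈ 664; y = 833.97 + 1 × 833.05/3 ≈ 1112.

x = 664 px, y = 1112 px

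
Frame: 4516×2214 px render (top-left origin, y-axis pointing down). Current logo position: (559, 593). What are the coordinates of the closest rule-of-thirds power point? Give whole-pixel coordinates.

x = 1505 px, y = 738 px

Third lines: x ∈ {1505, 3011}, y ∈ {738, 1476}.
559 is closer to x = 1505; 593 is closer to y = 738.
So the nearest intersection is the upper-left power point.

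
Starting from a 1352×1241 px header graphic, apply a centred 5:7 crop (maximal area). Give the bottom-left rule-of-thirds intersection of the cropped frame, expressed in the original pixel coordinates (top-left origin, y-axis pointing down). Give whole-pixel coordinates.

x = 528 px, y = 827 px

1352/1241 > 5/7, so the 5:7 crop keeps the full height 1241 and trims width to 1241 × 5/7 = 886.43 px.
Left offset = (1352 − 886.43)/2 = 232.79 px; top offset = 0.
Bottom-left is one-third across and two-thirds down within the crop:
x = 232.79 + 1 × 886.43/3 ≈ 528; y = 0.00 + 2 × 1241.00/3 ≈ 827.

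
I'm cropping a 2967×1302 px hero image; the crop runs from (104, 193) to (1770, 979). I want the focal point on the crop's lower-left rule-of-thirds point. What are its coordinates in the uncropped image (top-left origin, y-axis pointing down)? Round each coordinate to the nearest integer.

x = 659 px, y = 717 px

Crop width = 1770 − 104 = 1666 px; one third is 555.33 px.
Crop height = 979 − 193 = 786 px; one third is 262.00 px.
The lower-left point is one-third across and two-thirds down within the crop:
x = 104 + 1 × 555.33 ≈ 659; y = 193 + 2 × 262.00 ≈ 717.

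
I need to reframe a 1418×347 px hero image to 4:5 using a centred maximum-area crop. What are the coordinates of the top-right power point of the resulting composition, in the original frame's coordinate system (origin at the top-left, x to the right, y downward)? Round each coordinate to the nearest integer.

x = 755 px, y = 116 px

1418/347 > 4/5, so the 4:5 crop keeps the full height 347 and trims width to 347 × 4/5 = 277.60 px.
Left offset = (1418 − 277.60)/2 = 570.20 px; top offset = 0.
Top-right is two-thirds across and one-third down within the crop:
x = 570.20 + 2 × 277.60/3 ≈ 755; y = 0.00 + 1 × 347.00/3 ≈ 116.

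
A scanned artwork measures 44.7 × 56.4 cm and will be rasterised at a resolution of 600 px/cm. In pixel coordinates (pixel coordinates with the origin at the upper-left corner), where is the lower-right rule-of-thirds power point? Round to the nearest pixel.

x = 17880 px, y = 22560 px

In pixels the canvas is 44.7 × 600 = 26820 wide and 56.4 × 600 = 33840 tall.
The lower-right point is two-thirds across and two-thirds down:
x = 2 × 26820/3 ≈ 17880; y = 2 × 33840/3 ≈ 22560.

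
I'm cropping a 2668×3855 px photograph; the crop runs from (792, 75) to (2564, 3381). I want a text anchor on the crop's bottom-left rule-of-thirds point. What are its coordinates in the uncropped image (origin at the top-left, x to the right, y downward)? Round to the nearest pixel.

(1383, 2279)

Crop width = 2564 − 792 = 1772 px; one third is 590.67 px.
Crop height = 3381 − 75 = 3306 px; one third is 1102.00 px.
The bottom-left point is one-third across and two-thirds down within the crop:
x = 792 + 1 × 590.67 ≈ 1383; y = 75 + 2 × 1102.00 ≈ 2279.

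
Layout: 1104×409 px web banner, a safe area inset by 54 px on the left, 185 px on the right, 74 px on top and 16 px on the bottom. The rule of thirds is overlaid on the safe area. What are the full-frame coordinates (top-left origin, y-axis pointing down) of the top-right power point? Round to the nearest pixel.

x = 631 px, y = 180 px

Content width = 1104 − 54 − 185 = 865 px; content height = 409 − 74 − 16 = 319 px.
Top-right is two-thirds across and one-third down within the safe area.
x = 54 + 2 × 865/3 = 54 + 576.67 ≈ 631
y = 74 + 1 × 319/3 = 74 + 106.33 ≈ 180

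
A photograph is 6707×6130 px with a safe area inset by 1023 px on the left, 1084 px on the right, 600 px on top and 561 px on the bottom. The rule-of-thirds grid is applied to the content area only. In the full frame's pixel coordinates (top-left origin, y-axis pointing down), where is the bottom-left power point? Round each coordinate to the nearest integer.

(2556, 3913)

Content width = 6707 − 1023 − 1084 = 4600 px; content height = 6130 − 600 − 561 = 4969 px.
Bottom-left is one-third across and two-thirds down within the content area.
x = 1023 + 1 × 4600/3 = 1023 + 1533.33 ≈ 2556
y = 600 + 2 × 4969/3 = 600 + 3312.67 ≈ 3913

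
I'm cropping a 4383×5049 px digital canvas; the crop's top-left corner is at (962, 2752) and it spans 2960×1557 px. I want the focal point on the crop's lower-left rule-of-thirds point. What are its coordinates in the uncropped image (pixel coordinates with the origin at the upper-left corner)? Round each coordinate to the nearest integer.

One third of the crop width 2960 is 986.67 px.
One third of the crop height 1557 is 519.00 px.
The lower-left point is one-third across and two-thirds down within the crop:
x = 962 + 1 × 986.67 ≈ 1949; y = 2752 + 2 × 519.00 ≈ 3790.

x = 1949 px, y = 3790 px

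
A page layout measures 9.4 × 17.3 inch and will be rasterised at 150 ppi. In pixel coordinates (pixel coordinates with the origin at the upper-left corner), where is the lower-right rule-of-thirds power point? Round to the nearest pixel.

In pixels the canvas is 9.4 × 150 = 1410 wide and 17.3 × 150 = 2595 tall.
The lower-right point is two-thirds across and two-thirds down:
x = 2 × 1410/3 ≈ 940; y = 2 × 2595/3 ≈ 1730.

x = 940 px, y = 1730 px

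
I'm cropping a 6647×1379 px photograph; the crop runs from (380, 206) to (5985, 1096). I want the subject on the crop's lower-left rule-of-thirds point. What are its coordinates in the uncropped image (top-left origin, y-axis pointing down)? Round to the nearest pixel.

x = 2248 px, y = 799 px

Crop width = 5985 − 380 = 5605 px; one third is 1868.33 px.
Crop height = 1096 − 206 = 890 px; one third is 296.67 px.
The lower-left point is one-third across and two-thirds down within the crop:
x = 380 + 1 × 1868.33 ≈ 2248; y = 206 + 2 × 296.67 ≈ 799.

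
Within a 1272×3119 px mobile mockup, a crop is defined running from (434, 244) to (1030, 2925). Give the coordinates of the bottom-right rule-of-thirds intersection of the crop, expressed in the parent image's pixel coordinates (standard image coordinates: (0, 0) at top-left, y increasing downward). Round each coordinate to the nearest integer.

Crop width = 1030 − 434 = 596 px; one third is 198.67 px.
Crop height = 2925 − 244 = 2681 px; one third is 893.67 px.
The bottom-right point is two-thirds across and two-thirds down within the crop:
x = 434 + 2 × 198.67 ≈ 831; y = 244 + 2 × 893.67 ≈ 2031.

x = 831 px, y = 2031 px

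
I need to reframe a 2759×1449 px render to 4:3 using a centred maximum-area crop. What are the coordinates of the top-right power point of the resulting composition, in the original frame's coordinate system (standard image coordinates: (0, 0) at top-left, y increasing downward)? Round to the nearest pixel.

(1702, 483)

2759/1449 > 4/3, so the 4:3 crop keeps the full height 1449 and trims width to 1449 × 4/3 = 1932.00 px.
Left offset = (2759 − 1932.00)/2 = 413.50 px; top offset = 0.
Top-right is two-thirds across and one-third down within the crop:
x = 413.50 + 2 × 1932.00/3 ≈ 1702; y = 0.00 + 1 × 1449.00/3 ≈ 483.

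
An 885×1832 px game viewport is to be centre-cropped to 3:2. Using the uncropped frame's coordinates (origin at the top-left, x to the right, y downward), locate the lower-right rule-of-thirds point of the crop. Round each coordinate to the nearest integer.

(590, 1014)

885/1832 < 3/2, so the 3:2 crop keeps the full width 885 and trims height to 885 × 2/3 = 590.00 px.
Top offset = (1832 − 590.00)/2 = 621.00 px; left offset = 0.
Lower-right is two-thirds across and two-thirds down within the crop:
x = 0.00 + 2 × 885.00/3 ≈ 590; y = 621.00 + 2 × 590.00/3 ≈ 1014.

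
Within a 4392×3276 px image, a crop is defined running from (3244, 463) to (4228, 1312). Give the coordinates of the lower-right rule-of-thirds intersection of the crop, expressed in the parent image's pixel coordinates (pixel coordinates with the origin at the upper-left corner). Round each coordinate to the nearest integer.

x = 3900 px, y = 1029 px

Crop width = 4228 − 3244 = 984 px; one third is 328.00 px.
Crop height = 1312 − 463 = 849 px; one third is 283.00 px.
The lower-right point is two-thirds across and two-thirds down within the crop:
x = 3244 + 2 × 328.00 ≈ 3900; y = 463 + 2 × 283.00 ≈ 1029.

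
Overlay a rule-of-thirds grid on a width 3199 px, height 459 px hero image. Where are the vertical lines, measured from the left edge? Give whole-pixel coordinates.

1066 px and 2133 px

3199 / 3 = 1066.33, so the vertical lines sit at one and two thirds of 3199.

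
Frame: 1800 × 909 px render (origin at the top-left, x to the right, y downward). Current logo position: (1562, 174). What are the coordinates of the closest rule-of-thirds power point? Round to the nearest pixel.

Third lines: x ∈ {600, 1200}, y ∈ {303, 606}.
1562 is closer to x = 1200; 174 is closer to y = 303.
So the nearest intersection is the upper-right power point.

x = 1200 px, y = 303 px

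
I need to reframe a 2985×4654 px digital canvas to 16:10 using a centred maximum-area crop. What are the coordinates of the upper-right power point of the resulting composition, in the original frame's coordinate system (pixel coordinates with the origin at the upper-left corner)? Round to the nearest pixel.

x = 1990 px, y = 2016 px

2985/4654 < 16/10, so the 16:10 crop keeps the full width 2985 and trims height to 2985 × 10/16 = 1865.62 px.
Top offset = (4654 − 1865.62)/2 = 1394.19 px; left offset = 0.
Upper-right is two-thirds across and one-third down within the crop:
x = 0.00 + 2 × 2985.00/3 ≈ 1990; y = 1394.19 + 1 × 1865.62/3 ≈ 2016.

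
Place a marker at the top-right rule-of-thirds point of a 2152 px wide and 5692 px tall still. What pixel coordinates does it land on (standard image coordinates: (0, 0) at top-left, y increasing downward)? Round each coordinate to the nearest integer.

(1435, 1897)

The top-right point sits two-thirds of the way across and one-third of the way down.
x = 2 × 2152/3 ≈ 1435; y = 1 × 5692/3 ≈ 1897.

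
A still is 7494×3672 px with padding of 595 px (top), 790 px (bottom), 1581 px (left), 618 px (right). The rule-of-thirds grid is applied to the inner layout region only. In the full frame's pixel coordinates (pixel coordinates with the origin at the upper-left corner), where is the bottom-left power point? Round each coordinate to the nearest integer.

Content width = 7494 − 1581 − 618 = 5295 px; content height = 3672 − 595 − 790 = 2287 px.
Bottom-left is one-third across and two-thirds down within the inner layout region.
x = 1581 + 1 × 5295/3 = 1581 + 1765.00 ≈ 3346
y = 595 + 2 × 2287/3 = 595 + 1524.67 ≈ 2120

x = 3346 px, y = 2120 px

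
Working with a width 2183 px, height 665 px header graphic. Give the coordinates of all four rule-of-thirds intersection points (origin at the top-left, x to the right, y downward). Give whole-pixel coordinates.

(728, 222), (1455, 222), (728, 443), (1455, 443)

One third of 2183 is 727.67; one third of 665 is 221.67.
Vertical third lines at x = 728 and x = 1455; horizontal third lines at y = 222 and y = 443.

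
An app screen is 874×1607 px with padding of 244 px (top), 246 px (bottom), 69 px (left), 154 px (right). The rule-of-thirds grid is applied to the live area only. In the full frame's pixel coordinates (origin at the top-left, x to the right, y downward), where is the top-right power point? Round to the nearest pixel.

(503, 616)

Content width = 874 − 69 − 154 = 651 px; content height = 1607 − 244 − 246 = 1117 px.
Top-right is two-thirds across and one-third down within the live area.
x = 69 + 2 × 651/3 = 69 + 434.00 ≈ 503
y = 244 + 1 × 1117/3 = 244 + 372.33 ≈ 616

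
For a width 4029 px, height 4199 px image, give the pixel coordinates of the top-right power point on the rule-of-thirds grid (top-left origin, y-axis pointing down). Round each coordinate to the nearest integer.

The top-right point sits two-thirds of the way across and one-third of the way down.
x = 2 × 4029/3 ≈ 2686; y = 1 × 4199/3 ≈ 1400.

(2686, 1400)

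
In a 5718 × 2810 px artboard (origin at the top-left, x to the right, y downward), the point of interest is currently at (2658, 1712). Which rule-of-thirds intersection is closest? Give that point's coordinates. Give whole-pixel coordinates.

Third lines: x ∈ {1906, 3812}, y ∈ {937, 1873}.
2658 is closer to x = 1906; 1712 is closer to y = 1873.
So the nearest intersection is the lower-left power point.

(1906, 1873)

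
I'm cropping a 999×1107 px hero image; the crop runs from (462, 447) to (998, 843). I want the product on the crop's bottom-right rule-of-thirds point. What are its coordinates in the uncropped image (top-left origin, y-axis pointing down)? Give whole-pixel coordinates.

(819, 711)

Crop width = 998 − 462 = 536 px; one third is 178.67 px.
Crop height = 843 − 447 = 396 px; one third is 132.00 px.
The bottom-right point is two-thirds across and two-thirds down within the crop:
x = 462 + 2 × 178.67 ≈ 819; y = 447 + 2 × 132.00 ≈ 711.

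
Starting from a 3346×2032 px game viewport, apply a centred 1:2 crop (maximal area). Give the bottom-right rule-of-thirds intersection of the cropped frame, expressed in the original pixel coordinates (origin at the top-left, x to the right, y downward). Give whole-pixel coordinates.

3346/2032 > 1/2, so the 1:2 crop keeps the full height 2032 and trims width to 2032 × 1/2 = 1016.00 px.
Left offset = (3346 − 1016.00)/2 = 1165.00 px; top offset = 0.
Bottom-right is two-thirds across and two-thirds down within the crop:
x = 1165.00 + 2 × 1016.00/3 ≈ 1842; y = 0.00 + 2 × 2032.00/3 ≈ 1355.

x = 1842 px, y = 1355 px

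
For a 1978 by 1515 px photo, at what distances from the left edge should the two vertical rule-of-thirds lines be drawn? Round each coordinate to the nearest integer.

659 px and 1319 px

1978 / 3 = 659.33, so the vertical lines sit at one and two thirds of 1978.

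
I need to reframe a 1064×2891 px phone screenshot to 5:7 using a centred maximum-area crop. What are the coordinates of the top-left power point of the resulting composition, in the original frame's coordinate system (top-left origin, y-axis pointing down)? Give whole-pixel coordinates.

1064/2891 < 5/7, so the 5:7 crop keeps the full width 1064 and trims height to 1064 × 7/5 = 1489.60 px.
Top offset = (2891 − 1489.60)/2 = 700.70 px; left offset = 0.
Top-left is one-third across and one-third down within the crop:
x = 0.00 + 1 × 1064.00/3 ≈ 355; y = 700.70 + 1 × 1489.60/3 ≈ 1197.

x = 355 px, y = 1197 px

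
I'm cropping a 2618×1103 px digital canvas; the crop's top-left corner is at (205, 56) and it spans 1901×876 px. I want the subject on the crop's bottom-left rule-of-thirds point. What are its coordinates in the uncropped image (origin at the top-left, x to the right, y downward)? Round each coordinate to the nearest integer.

(839, 640)

One third of the crop width 1901 is 633.67 px.
One third of the crop height 876 is 292.00 px.
The bottom-left point is one-third across and two-thirds down within the crop:
x = 205 + 1 × 633.67 ≈ 839; y = 56 + 2 × 292.00 ≈ 640.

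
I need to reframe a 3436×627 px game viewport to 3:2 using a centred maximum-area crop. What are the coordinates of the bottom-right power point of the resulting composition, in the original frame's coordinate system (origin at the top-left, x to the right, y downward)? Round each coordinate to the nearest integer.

3436/627 > 3/2, so the 3:2 crop keeps the full height 627 and trims width to 627 × 3/2 = 940.50 px.
Left offset = (3436 − 940.50)/2 = 1247.75 px; top offset = 0.
Bottom-right is two-thirds across and two-thirds down within the crop:
x = 1247.75 + 2 × 940.50/3 ≈ 1875; y = 0.00 + 2 × 627.00/3 ≈ 418.

x = 1875 px, y = 418 px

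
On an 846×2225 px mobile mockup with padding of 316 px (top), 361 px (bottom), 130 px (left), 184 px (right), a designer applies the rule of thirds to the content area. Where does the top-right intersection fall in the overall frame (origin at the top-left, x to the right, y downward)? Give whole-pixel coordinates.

Content width = 846 − 130 − 184 = 532 px; content height = 2225 − 316 − 361 = 1548 px.
Top-right is two-thirds across and one-third down within the content area.
x = 130 + 2 × 532/3 = 130 + 354.67 ≈ 485
y = 316 + 1 × 1548/3 = 316 + 516.00 ≈ 832

(485, 832)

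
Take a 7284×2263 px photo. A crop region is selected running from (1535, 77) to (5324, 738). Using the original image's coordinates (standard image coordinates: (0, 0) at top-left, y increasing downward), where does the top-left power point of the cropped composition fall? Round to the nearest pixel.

Crop width = 5324 − 1535 = 3789 px; one third is 1263.00 px.
Crop height = 738 − 77 = 661 px; one third is 220.33 px.
The top-left point is one-third across and one-third down within the crop:
x = 1535 + 1 × 1263.00 ≈ 2798; y = 77 + 1 × 220.33 ≈ 297.

(2798, 297)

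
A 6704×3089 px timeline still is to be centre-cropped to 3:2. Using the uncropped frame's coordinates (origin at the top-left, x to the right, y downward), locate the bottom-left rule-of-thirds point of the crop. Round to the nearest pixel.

6704/3089 > 3/2, so the 3:2 crop keeps the full height 3089 and trims width to 3089 × 3/2 = 4633.50 px.
Left offset = (6704 − 4633.50)/2 = 1035.25 px; top offset = 0.
Bottom-left is one-third across and two-thirds down within the crop:
x = 1035.25 + 1 × 4633.50/3 ≈ 2580; y = 0.00 + 2 × 3089.00/3 ≈ 2059.

(2580, 2059)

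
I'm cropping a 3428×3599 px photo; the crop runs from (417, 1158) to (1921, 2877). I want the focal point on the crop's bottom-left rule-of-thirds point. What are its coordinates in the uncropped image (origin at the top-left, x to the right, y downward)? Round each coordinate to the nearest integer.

(918, 2304)

Crop width = 1921 − 417 = 1504 px; one third is 501.33 px.
Crop height = 2877 − 1158 = 1719 px; one third is 573.00 px.
The bottom-left point is one-third across and two-thirds down within the crop:
x = 417 + 1 × 501.33 ≈ 918; y = 1158 + 2 × 573.00 ≈ 2304.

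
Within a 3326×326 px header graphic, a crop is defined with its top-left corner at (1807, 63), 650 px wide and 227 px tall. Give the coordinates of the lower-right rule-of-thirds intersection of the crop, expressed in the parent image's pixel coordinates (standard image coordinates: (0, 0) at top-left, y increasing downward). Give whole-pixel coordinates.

(2240, 214)

One third of the crop width 650 is 216.67 px.
One third of the crop height 227 is 75.67 px.
The lower-right point is two-thirds across and two-thirds down within the crop:
x = 1807 + 2 × 216.67 ≈ 2240; y = 63 + 2 × 75.67 ≈ 214.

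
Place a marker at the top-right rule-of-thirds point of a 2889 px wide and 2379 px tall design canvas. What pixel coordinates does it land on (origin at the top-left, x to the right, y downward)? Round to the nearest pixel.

x = 1926 px, y = 793 px

The top-right point sits two-thirds of the way across and one-third of the way down.
x = 2 × 2889/3 ≈ 1926; y = 1 × 2379/3 ≈ 793.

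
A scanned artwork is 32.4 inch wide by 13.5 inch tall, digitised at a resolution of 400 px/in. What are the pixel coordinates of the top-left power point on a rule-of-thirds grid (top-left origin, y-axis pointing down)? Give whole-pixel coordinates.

In pixels the canvas is 32.4 × 400 = 12960 wide and 13.5 × 400 = 5400 tall.
The top-left point is one-third across and one-third down:
x = 1 × 12960/3 ≈ 4320; y = 1 × 5400/3 ≈ 1800.

x = 4320 px, y = 1800 px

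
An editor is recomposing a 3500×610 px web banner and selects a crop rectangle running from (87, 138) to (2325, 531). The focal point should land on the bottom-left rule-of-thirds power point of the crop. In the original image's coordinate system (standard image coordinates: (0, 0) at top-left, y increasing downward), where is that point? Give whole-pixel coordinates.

(833, 400)

Crop width = 2325 − 87 = 2238 px; one third is 746.00 px.
Crop height = 531 − 138 = 393 px; one third is 131.00 px.
The bottom-left point is one-third across and two-thirds down within the crop:
x = 87 + 1 × 746.00 ≈ 833; y = 138 + 2 × 131.00 ≈ 400.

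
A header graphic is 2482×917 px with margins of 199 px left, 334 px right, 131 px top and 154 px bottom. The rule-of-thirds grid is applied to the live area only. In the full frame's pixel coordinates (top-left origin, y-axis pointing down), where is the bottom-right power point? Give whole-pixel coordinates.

Content width = 2482 − 199 − 334 = 1949 px; content height = 917 − 131 − 154 = 632 px.
Bottom-right is two-thirds across and two-thirds down within the live area.
x = 199 + 2 × 1949/3 = 199 + 1299.33 ≈ 1498
y = 131 + 2 × 632/3 = 131 + 421.33 ≈ 552

x = 1498 px, y = 552 px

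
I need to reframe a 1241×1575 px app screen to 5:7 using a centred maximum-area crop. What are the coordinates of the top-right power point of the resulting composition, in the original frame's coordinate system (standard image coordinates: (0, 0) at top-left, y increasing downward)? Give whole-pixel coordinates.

1241/1575 > 5/7, so the 5:7 crop keeps the full height 1575 and trims width to 1575 × 5/7 = 1125.00 px.
Left offset = (1241 − 1125.00)/2 = 58.00 px; top offset = 0.
Top-right is two-thirds across and one-third down within the crop:
x = 58.00 + 2 × 1125.00/3 ≈ 808; y = 0.00 + 1 × 1575.00/3 ≈ 525.

(808, 525)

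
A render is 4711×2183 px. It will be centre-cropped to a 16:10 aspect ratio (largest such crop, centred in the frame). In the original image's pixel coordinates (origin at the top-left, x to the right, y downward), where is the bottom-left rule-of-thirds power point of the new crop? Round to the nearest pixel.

4711/2183 > 16/10, so the 16:10 crop keeps the full height 2183 and trims width to 2183 × 16/10 = 3492.80 px.
Left offset = (4711 − 3492.80)/2 = 609.10 px; top offset = 0.
Bottom-left is one-third across and two-thirds down within the crop:
x = 609.10 + 1 × 3492.80/3 ≈ 1773; y = 0.00 + 2 × 2183.00/3 ≈ 1455.

x = 1773 px, y = 1455 px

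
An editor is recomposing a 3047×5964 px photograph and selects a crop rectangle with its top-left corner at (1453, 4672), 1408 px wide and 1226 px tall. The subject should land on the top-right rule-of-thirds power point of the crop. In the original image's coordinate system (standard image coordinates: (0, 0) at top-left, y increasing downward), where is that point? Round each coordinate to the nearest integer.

(2392, 5081)

One third of the crop width 1408 is 469.33 px.
One third of the crop height 1226 is 408.67 px.
The top-right point is two-thirds across and one-third down within the crop:
x = 1453 + 2 × 469.33 ≈ 2392; y = 4672 + 1 × 408.67 ≈ 5081.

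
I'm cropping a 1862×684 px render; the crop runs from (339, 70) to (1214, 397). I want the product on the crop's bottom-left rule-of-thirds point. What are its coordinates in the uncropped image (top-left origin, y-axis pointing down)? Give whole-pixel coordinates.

Crop width = 1214 − 339 = 875 px; one third is 291.67 px.
Crop height = 397 − 70 = 327 px; one third is 109.00 px.
The bottom-left point is one-third across and two-thirds down within the crop:
x = 339 + 1 × 291.67 ≈ 631; y = 70 + 2 × 109.00 ≈ 288.

x = 631 px, y = 288 px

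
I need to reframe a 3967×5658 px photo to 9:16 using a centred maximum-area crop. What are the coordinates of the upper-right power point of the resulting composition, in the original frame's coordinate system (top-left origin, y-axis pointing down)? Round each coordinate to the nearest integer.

x = 2514 px, y = 1886 px

3967/5658 > 9/16, so the 9:16 crop keeps the full height 5658 and trims width to 5658 × 9/16 = 3182.62 px.
Left offset = (3967 − 3182.62)/2 = 392.19 px; top offset = 0.
Upper-right is two-thirds across and one-third down within the crop:
x = 392.19 + 2 × 3182.62/3 ≈ 2514; y = 0.00 + 1 × 5658.00/3 ≈ 1886.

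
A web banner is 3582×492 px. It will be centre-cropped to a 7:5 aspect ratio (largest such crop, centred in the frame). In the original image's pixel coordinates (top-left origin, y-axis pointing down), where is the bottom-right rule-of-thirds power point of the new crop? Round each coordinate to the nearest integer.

(1906, 328)

3582/492 > 7/5, so the 7:5 crop keeps the full height 492 and trims width to 492 × 7/5 = 688.80 px.
Left offset = (3582 − 688.80)/2 = 1446.60 px; top offset = 0.
Bottom-right is two-thirds across and two-thirds down within the crop:
x = 1446.60 + 2 × 688.80/3 ≈ 1906; y = 0.00 + 2 × 492.00/3 ≈ 328.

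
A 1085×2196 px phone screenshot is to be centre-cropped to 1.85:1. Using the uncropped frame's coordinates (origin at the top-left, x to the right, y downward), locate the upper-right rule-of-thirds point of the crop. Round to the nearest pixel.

1085/2196 < 1.85/1, so the 1.85:1 crop keeps the full width 1085 and trims height to 1085 × 1/1.85 = 586.49 px.
Top offset = (2196 − 586.49)/2 = 804.76 px; left offset = 0.
Upper-right is two-thirds across and one-third down within the crop:
x = 0.00 + 2 × 1085.00/3 ≈ 723; y = 804.76 + 1 × 586.49/3 ≈ 1000.

x = 723 px, y = 1000 px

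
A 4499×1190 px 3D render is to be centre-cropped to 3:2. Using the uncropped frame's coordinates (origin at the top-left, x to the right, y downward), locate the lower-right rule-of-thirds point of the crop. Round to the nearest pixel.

(2547, 793)

4499/1190 > 3/2, so the 3:2 crop keeps the full height 1190 and trims width to 1190 × 3/2 = 1785.00 px.
Left offset = (4499 − 1785.00)/2 = 1357.00 px; top offset = 0.
Lower-right is two-thirds across and two-thirds down within the crop:
x = 1357.00 + 2 × 1785.00/3 ≈ 2547; y = 0.00 + 2 × 1190.00/3 ≈ 793.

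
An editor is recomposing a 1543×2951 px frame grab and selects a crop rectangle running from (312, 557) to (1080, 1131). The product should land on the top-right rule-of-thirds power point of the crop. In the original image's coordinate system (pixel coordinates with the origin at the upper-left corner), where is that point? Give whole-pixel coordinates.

Crop width = 1080 − 312 = 768 px; one third is 256.00 px.
Crop height = 1131 − 557 = 574 px; one third is 191.33 px.
The top-right point is two-thirds across and one-third down within the crop:
x = 312 + 2 × 256.00 ≈ 824; y = 557 + 1 × 191.33 ≈ 748.

(824, 748)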